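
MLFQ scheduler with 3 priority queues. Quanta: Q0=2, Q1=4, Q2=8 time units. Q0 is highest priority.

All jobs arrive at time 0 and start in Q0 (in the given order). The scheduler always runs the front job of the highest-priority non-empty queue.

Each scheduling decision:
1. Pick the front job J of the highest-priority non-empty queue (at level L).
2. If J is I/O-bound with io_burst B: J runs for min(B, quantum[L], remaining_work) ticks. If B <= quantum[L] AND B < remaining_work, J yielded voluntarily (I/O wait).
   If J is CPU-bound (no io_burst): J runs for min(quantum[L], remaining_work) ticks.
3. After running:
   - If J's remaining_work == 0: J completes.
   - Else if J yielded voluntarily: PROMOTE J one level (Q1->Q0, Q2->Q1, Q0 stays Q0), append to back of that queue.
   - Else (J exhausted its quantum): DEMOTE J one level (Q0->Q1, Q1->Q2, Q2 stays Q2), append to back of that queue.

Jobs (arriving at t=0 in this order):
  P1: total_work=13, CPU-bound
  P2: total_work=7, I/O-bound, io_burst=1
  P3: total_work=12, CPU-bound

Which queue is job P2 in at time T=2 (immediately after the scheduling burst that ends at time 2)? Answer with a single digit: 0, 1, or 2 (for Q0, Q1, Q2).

t=0-2: P1@Q0 runs 2, rem=11, quantum used, demote→Q1. Q0=[P2,P3] Q1=[P1] Q2=[]
t=2-3: P2@Q0 runs 1, rem=6, I/O yield, promote→Q0. Q0=[P3,P2] Q1=[P1] Q2=[]
t=3-5: P3@Q0 runs 2, rem=10, quantum used, demote→Q1. Q0=[P2] Q1=[P1,P3] Q2=[]
t=5-6: P2@Q0 runs 1, rem=5, I/O yield, promote→Q0. Q0=[P2] Q1=[P1,P3] Q2=[]
t=6-7: P2@Q0 runs 1, rem=4, I/O yield, promote→Q0. Q0=[P2] Q1=[P1,P3] Q2=[]
t=7-8: P2@Q0 runs 1, rem=3, I/O yield, promote→Q0. Q0=[P2] Q1=[P1,P3] Q2=[]
t=8-9: P2@Q0 runs 1, rem=2, I/O yield, promote→Q0. Q0=[P2] Q1=[P1,P3] Q2=[]
t=9-10: P2@Q0 runs 1, rem=1, I/O yield, promote→Q0. Q0=[P2] Q1=[P1,P3] Q2=[]
t=10-11: P2@Q0 runs 1, rem=0, completes. Q0=[] Q1=[P1,P3] Q2=[]
t=11-15: P1@Q1 runs 4, rem=7, quantum used, demote→Q2. Q0=[] Q1=[P3] Q2=[P1]
t=15-19: P3@Q1 runs 4, rem=6, quantum used, demote→Q2. Q0=[] Q1=[] Q2=[P1,P3]
t=19-26: P1@Q2 runs 7, rem=0, completes. Q0=[] Q1=[] Q2=[P3]
t=26-32: P3@Q2 runs 6, rem=0, completes. Q0=[] Q1=[] Q2=[]

Answer: 0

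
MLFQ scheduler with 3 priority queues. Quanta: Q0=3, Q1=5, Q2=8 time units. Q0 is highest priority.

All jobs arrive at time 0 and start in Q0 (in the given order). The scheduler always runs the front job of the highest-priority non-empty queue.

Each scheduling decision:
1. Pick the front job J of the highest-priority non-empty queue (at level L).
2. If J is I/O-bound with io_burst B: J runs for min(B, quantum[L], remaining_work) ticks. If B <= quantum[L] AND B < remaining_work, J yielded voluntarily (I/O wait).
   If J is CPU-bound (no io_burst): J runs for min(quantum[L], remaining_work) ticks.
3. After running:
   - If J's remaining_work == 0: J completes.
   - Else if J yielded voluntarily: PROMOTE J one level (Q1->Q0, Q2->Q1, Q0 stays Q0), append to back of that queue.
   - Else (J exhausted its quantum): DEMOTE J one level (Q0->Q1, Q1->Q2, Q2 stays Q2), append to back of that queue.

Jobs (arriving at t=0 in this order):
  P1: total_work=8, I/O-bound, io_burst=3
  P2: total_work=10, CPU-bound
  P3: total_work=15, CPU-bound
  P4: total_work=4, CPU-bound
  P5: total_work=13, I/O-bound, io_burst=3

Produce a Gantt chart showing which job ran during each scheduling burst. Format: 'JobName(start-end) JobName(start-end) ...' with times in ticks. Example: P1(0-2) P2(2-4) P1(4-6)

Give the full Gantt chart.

t=0-3: P1@Q0 runs 3, rem=5, I/O yield, promote→Q0. Q0=[P2,P3,P4,P5,P1] Q1=[] Q2=[]
t=3-6: P2@Q0 runs 3, rem=7, quantum used, demote→Q1. Q0=[P3,P4,P5,P1] Q1=[P2] Q2=[]
t=6-9: P3@Q0 runs 3, rem=12, quantum used, demote→Q1. Q0=[P4,P5,P1] Q1=[P2,P3] Q2=[]
t=9-12: P4@Q0 runs 3, rem=1, quantum used, demote→Q1. Q0=[P5,P1] Q1=[P2,P3,P4] Q2=[]
t=12-15: P5@Q0 runs 3, rem=10, I/O yield, promote→Q0. Q0=[P1,P5] Q1=[P2,P3,P4] Q2=[]
t=15-18: P1@Q0 runs 3, rem=2, I/O yield, promote→Q0. Q0=[P5,P1] Q1=[P2,P3,P4] Q2=[]
t=18-21: P5@Q0 runs 3, rem=7, I/O yield, promote→Q0. Q0=[P1,P5] Q1=[P2,P3,P4] Q2=[]
t=21-23: P1@Q0 runs 2, rem=0, completes. Q0=[P5] Q1=[P2,P3,P4] Q2=[]
t=23-26: P5@Q0 runs 3, rem=4, I/O yield, promote→Q0. Q0=[P5] Q1=[P2,P3,P4] Q2=[]
t=26-29: P5@Q0 runs 3, rem=1, I/O yield, promote→Q0. Q0=[P5] Q1=[P2,P3,P4] Q2=[]
t=29-30: P5@Q0 runs 1, rem=0, completes. Q0=[] Q1=[P2,P3,P4] Q2=[]
t=30-35: P2@Q1 runs 5, rem=2, quantum used, demote→Q2. Q0=[] Q1=[P3,P4] Q2=[P2]
t=35-40: P3@Q1 runs 5, rem=7, quantum used, demote→Q2. Q0=[] Q1=[P4] Q2=[P2,P3]
t=40-41: P4@Q1 runs 1, rem=0, completes. Q0=[] Q1=[] Q2=[P2,P3]
t=41-43: P2@Q2 runs 2, rem=0, completes. Q0=[] Q1=[] Q2=[P3]
t=43-50: P3@Q2 runs 7, rem=0, completes. Q0=[] Q1=[] Q2=[]

Answer: P1(0-3) P2(3-6) P3(6-9) P4(9-12) P5(12-15) P1(15-18) P5(18-21) P1(21-23) P5(23-26) P5(26-29) P5(29-30) P2(30-35) P3(35-40) P4(40-41) P2(41-43) P3(43-50)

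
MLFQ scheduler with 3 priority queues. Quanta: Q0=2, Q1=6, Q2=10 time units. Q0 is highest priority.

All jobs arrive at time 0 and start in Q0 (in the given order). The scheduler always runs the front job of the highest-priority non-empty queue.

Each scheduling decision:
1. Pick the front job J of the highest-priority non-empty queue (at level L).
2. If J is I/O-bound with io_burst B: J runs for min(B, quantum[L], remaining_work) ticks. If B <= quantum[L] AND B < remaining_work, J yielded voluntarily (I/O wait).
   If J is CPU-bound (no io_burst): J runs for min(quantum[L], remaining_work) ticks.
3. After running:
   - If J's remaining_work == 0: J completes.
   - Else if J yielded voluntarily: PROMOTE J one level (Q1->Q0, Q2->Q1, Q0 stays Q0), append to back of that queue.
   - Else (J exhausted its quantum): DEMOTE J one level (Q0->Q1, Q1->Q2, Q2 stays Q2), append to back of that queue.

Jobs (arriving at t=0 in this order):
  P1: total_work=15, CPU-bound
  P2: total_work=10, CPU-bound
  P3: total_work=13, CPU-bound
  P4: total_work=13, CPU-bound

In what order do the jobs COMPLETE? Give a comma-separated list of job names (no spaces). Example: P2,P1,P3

Answer: P1,P2,P3,P4

Derivation:
t=0-2: P1@Q0 runs 2, rem=13, quantum used, demote→Q1. Q0=[P2,P3,P4] Q1=[P1] Q2=[]
t=2-4: P2@Q0 runs 2, rem=8, quantum used, demote→Q1. Q0=[P3,P4] Q1=[P1,P2] Q2=[]
t=4-6: P3@Q0 runs 2, rem=11, quantum used, demote→Q1. Q0=[P4] Q1=[P1,P2,P3] Q2=[]
t=6-8: P4@Q0 runs 2, rem=11, quantum used, demote→Q1. Q0=[] Q1=[P1,P2,P3,P4] Q2=[]
t=8-14: P1@Q1 runs 6, rem=7, quantum used, demote→Q2. Q0=[] Q1=[P2,P3,P4] Q2=[P1]
t=14-20: P2@Q1 runs 6, rem=2, quantum used, demote→Q2. Q0=[] Q1=[P3,P4] Q2=[P1,P2]
t=20-26: P3@Q1 runs 6, rem=5, quantum used, demote→Q2. Q0=[] Q1=[P4] Q2=[P1,P2,P3]
t=26-32: P4@Q1 runs 6, rem=5, quantum used, demote→Q2. Q0=[] Q1=[] Q2=[P1,P2,P3,P4]
t=32-39: P1@Q2 runs 7, rem=0, completes. Q0=[] Q1=[] Q2=[P2,P3,P4]
t=39-41: P2@Q2 runs 2, rem=0, completes. Q0=[] Q1=[] Q2=[P3,P4]
t=41-46: P3@Q2 runs 5, rem=0, completes. Q0=[] Q1=[] Q2=[P4]
t=46-51: P4@Q2 runs 5, rem=0, completes. Q0=[] Q1=[] Q2=[]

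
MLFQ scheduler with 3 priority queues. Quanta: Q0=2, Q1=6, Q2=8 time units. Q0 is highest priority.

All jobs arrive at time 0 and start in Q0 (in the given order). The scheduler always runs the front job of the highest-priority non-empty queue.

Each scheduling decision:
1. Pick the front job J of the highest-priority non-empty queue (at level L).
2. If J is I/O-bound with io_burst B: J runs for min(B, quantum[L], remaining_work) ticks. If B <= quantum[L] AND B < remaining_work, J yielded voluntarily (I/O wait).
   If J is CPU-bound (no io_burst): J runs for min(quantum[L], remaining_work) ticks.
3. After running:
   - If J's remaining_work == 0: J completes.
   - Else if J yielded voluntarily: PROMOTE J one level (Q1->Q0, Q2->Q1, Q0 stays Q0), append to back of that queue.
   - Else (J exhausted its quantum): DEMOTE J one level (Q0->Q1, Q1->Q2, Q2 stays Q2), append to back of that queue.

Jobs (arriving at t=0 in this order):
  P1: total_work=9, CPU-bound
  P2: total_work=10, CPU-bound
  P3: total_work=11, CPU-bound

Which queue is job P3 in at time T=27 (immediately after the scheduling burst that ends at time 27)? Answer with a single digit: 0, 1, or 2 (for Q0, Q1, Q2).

Answer: 2

Derivation:
t=0-2: P1@Q0 runs 2, rem=7, quantum used, demote→Q1. Q0=[P2,P3] Q1=[P1] Q2=[]
t=2-4: P2@Q0 runs 2, rem=8, quantum used, demote→Q1. Q0=[P3] Q1=[P1,P2] Q2=[]
t=4-6: P3@Q0 runs 2, rem=9, quantum used, demote→Q1. Q0=[] Q1=[P1,P2,P3] Q2=[]
t=6-12: P1@Q1 runs 6, rem=1, quantum used, demote→Q2. Q0=[] Q1=[P2,P3] Q2=[P1]
t=12-18: P2@Q1 runs 6, rem=2, quantum used, demote→Q2. Q0=[] Q1=[P3] Q2=[P1,P2]
t=18-24: P3@Q1 runs 6, rem=3, quantum used, demote→Q2. Q0=[] Q1=[] Q2=[P1,P2,P3]
t=24-25: P1@Q2 runs 1, rem=0, completes. Q0=[] Q1=[] Q2=[P2,P3]
t=25-27: P2@Q2 runs 2, rem=0, completes. Q0=[] Q1=[] Q2=[P3]
t=27-30: P3@Q2 runs 3, rem=0, completes. Q0=[] Q1=[] Q2=[]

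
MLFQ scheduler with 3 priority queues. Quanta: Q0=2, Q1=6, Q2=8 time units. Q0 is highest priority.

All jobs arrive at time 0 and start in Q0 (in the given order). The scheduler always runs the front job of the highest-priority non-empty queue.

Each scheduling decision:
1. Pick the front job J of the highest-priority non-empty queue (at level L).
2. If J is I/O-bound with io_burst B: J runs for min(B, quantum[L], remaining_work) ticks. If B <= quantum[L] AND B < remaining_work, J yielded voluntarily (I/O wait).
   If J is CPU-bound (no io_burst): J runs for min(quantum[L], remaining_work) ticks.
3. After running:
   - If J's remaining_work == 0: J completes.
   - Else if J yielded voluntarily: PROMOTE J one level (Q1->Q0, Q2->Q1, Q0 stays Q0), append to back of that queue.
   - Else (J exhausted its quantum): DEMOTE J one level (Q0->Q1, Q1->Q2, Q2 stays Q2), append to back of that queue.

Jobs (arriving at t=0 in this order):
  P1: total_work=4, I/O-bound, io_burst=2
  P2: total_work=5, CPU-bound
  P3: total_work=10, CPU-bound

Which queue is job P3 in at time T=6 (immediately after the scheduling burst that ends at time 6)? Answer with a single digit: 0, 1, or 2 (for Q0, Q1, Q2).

t=0-2: P1@Q0 runs 2, rem=2, I/O yield, promote→Q0. Q0=[P2,P3,P1] Q1=[] Q2=[]
t=2-4: P2@Q0 runs 2, rem=3, quantum used, demote→Q1. Q0=[P3,P1] Q1=[P2] Q2=[]
t=4-6: P3@Q0 runs 2, rem=8, quantum used, demote→Q1. Q0=[P1] Q1=[P2,P3] Q2=[]
t=6-8: P1@Q0 runs 2, rem=0, completes. Q0=[] Q1=[P2,P3] Q2=[]
t=8-11: P2@Q1 runs 3, rem=0, completes. Q0=[] Q1=[P3] Q2=[]
t=11-17: P3@Q1 runs 6, rem=2, quantum used, demote→Q2. Q0=[] Q1=[] Q2=[P3]
t=17-19: P3@Q2 runs 2, rem=0, completes. Q0=[] Q1=[] Q2=[]

Answer: 1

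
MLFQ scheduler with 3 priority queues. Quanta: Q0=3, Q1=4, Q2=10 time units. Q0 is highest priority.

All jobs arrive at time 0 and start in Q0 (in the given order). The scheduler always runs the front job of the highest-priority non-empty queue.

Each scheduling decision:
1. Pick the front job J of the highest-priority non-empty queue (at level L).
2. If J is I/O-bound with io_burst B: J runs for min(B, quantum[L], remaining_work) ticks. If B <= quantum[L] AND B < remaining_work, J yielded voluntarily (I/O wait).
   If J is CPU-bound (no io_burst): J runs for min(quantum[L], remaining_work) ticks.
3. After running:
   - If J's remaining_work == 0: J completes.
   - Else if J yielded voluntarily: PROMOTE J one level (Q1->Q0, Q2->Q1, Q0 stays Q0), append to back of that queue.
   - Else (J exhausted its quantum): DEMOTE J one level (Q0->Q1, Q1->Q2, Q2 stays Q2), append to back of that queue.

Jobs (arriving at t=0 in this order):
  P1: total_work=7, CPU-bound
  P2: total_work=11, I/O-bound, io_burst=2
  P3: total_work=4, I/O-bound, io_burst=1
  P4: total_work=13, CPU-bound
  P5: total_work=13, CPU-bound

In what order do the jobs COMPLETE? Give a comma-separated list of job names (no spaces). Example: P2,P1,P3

Answer: P3,P2,P1,P4,P5

Derivation:
t=0-3: P1@Q0 runs 3, rem=4, quantum used, demote→Q1. Q0=[P2,P3,P4,P5] Q1=[P1] Q2=[]
t=3-5: P2@Q0 runs 2, rem=9, I/O yield, promote→Q0. Q0=[P3,P4,P5,P2] Q1=[P1] Q2=[]
t=5-6: P3@Q0 runs 1, rem=3, I/O yield, promote→Q0. Q0=[P4,P5,P2,P3] Q1=[P1] Q2=[]
t=6-9: P4@Q0 runs 3, rem=10, quantum used, demote→Q1. Q0=[P5,P2,P3] Q1=[P1,P4] Q2=[]
t=9-12: P5@Q0 runs 3, rem=10, quantum used, demote→Q1. Q0=[P2,P3] Q1=[P1,P4,P5] Q2=[]
t=12-14: P2@Q0 runs 2, rem=7, I/O yield, promote→Q0. Q0=[P3,P2] Q1=[P1,P4,P5] Q2=[]
t=14-15: P3@Q0 runs 1, rem=2, I/O yield, promote→Q0. Q0=[P2,P3] Q1=[P1,P4,P5] Q2=[]
t=15-17: P2@Q0 runs 2, rem=5, I/O yield, promote→Q0. Q0=[P3,P2] Q1=[P1,P4,P5] Q2=[]
t=17-18: P3@Q0 runs 1, rem=1, I/O yield, promote→Q0. Q0=[P2,P3] Q1=[P1,P4,P5] Q2=[]
t=18-20: P2@Q0 runs 2, rem=3, I/O yield, promote→Q0. Q0=[P3,P2] Q1=[P1,P4,P5] Q2=[]
t=20-21: P3@Q0 runs 1, rem=0, completes. Q0=[P2] Q1=[P1,P4,P5] Q2=[]
t=21-23: P2@Q0 runs 2, rem=1, I/O yield, promote→Q0. Q0=[P2] Q1=[P1,P4,P5] Q2=[]
t=23-24: P2@Q0 runs 1, rem=0, completes. Q0=[] Q1=[P1,P4,P5] Q2=[]
t=24-28: P1@Q1 runs 4, rem=0, completes. Q0=[] Q1=[P4,P5] Q2=[]
t=28-32: P4@Q1 runs 4, rem=6, quantum used, demote→Q2. Q0=[] Q1=[P5] Q2=[P4]
t=32-36: P5@Q1 runs 4, rem=6, quantum used, demote→Q2. Q0=[] Q1=[] Q2=[P4,P5]
t=36-42: P4@Q2 runs 6, rem=0, completes. Q0=[] Q1=[] Q2=[P5]
t=42-48: P5@Q2 runs 6, rem=0, completes. Q0=[] Q1=[] Q2=[]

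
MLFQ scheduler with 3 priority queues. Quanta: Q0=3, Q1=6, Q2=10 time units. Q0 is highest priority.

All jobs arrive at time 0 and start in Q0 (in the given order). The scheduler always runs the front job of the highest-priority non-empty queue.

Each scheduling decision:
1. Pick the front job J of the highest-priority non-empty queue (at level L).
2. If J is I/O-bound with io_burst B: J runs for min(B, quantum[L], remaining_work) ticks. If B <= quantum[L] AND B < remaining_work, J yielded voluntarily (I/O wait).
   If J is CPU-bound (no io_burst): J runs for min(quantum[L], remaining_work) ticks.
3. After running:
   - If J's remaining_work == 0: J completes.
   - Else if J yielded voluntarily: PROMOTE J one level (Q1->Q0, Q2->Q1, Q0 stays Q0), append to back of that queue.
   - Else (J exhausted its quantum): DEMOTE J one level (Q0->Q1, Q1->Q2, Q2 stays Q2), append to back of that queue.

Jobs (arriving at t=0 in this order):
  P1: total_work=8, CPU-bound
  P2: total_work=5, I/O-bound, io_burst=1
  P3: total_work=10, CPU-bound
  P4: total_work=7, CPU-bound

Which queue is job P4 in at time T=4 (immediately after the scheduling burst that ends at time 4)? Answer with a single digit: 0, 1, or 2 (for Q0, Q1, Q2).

Answer: 0

Derivation:
t=0-3: P1@Q0 runs 3, rem=5, quantum used, demote→Q1. Q0=[P2,P3,P4] Q1=[P1] Q2=[]
t=3-4: P2@Q0 runs 1, rem=4, I/O yield, promote→Q0. Q0=[P3,P4,P2] Q1=[P1] Q2=[]
t=4-7: P3@Q0 runs 3, rem=7, quantum used, demote→Q1. Q0=[P4,P2] Q1=[P1,P3] Q2=[]
t=7-10: P4@Q0 runs 3, rem=4, quantum used, demote→Q1. Q0=[P2] Q1=[P1,P3,P4] Q2=[]
t=10-11: P2@Q0 runs 1, rem=3, I/O yield, promote→Q0. Q0=[P2] Q1=[P1,P3,P4] Q2=[]
t=11-12: P2@Q0 runs 1, rem=2, I/O yield, promote→Q0. Q0=[P2] Q1=[P1,P3,P4] Q2=[]
t=12-13: P2@Q0 runs 1, rem=1, I/O yield, promote→Q0. Q0=[P2] Q1=[P1,P3,P4] Q2=[]
t=13-14: P2@Q0 runs 1, rem=0, completes. Q0=[] Q1=[P1,P3,P4] Q2=[]
t=14-19: P1@Q1 runs 5, rem=0, completes. Q0=[] Q1=[P3,P4] Q2=[]
t=19-25: P3@Q1 runs 6, rem=1, quantum used, demote→Q2. Q0=[] Q1=[P4] Q2=[P3]
t=25-29: P4@Q1 runs 4, rem=0, completes. Q0=[] Q1=[] Q2=[P3]
t=29-30: P3@Q2 runs 1, rem=0, completes. Q0=[] Q1=[] Q2=[]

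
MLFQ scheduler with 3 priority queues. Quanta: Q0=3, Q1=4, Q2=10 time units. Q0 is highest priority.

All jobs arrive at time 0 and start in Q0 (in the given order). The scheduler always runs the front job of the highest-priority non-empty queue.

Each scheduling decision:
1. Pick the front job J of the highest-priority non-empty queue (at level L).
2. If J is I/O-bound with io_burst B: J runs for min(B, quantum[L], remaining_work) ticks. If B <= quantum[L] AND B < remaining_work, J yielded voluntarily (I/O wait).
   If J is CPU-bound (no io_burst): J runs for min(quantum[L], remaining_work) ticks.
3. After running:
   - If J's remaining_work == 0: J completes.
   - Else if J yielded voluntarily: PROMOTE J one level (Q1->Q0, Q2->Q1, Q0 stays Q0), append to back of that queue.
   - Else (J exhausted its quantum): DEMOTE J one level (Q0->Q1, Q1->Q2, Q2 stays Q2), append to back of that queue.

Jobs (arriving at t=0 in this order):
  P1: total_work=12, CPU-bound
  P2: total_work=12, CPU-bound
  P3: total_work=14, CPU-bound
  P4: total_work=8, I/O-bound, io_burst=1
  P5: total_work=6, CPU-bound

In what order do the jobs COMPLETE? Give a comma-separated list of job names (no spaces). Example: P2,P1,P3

t=0-3: P1@Q0 runs 3, rem=9, quantum used, demote→Q1. Q0=[P2,P3,P4,P5] Q1=[P1] Q2=[]
t=3-6: P2@Q0 runs 3, rem=9, quantum used, demote→Q1. Q0=[P3,P4,P5] Q1=[P1,P2] Q2=[]
t=6-9: P3@Q0 runs 3, rem=11, quantum used, demote→Q1. Q0=[P4,P5] Q1=[P1,P2,P3] Q2=[]
t=9-10: P4@Q0 runs 1, rem=7, I/O yield, promote→Q0. Q0=[P5,P4] Q1=[P1,P2,P3] Q2=[]
t=10-13: P5@Q0 runs 3, rem=3, quantum used, demote→Q1. Q0=[P4] Q1=[P1,P2,P3,P5] Q2=[]
t=13-14: P4@Q0 runs 1, rem=6, I/O yield, promote→Q0. Q0=[P4] Q1=[P1,P2,P3,P5] Q2=[]
t=14-15: P4@Q0 runs 1, rem=5, I/O yield, promote→Q0. Q0=[P4] Q1=[P1,P2,P3,P5] Q2=[]
t=15-16: P4@Q0 runs 1, rem=4, I/O yield, promote→Q0. Q0=[P4] Q1=[P1,P2,P3,P5] Q2=[]
t=16-17: P4@Q0 runs 1, rem=3, I/O yield, promote→Q0. Q0=[P4] Q1=[P1,P2,P3,P5] Q2=[]
t=17-18: P4@Q0 runs 1, rem=2, I/O yield, promote→Q0. Q0=[P4] Q1=[P1,P2,P3,P5] Q2=[]
t=18-19: P4@Q0 runs 1, rem=1, I/O yield, promote→Q0. Q0=[P4] Q1=[P1,P2,P3,P5] Q2=[]
t=19-20: P4@Q0 runs 1, rem=0, completes. Q0=[] Q1=[P1,P2,P3,P5] Q2=[]
t=20-24: P1@Q1 runs 4, rem=5, quantum used, demote→Q2. Q0=[] Q1=[P2,P3,P5] Q2=[P1]
t=24-28: P2@Q1 runs 4, rem=5, quantum used, demote→Q2. Q0=[] Q1=[P3,P5] Q2=[P1,P2]
t=28-32: P3@Q1 runs 4, rem=7, quantum used, demote→Q2. Q0=[] Q1=[P5] Q2=[P1,P2,P3]
t=32-35: P5@Q1 runs 3, rem=0, completes. Q0=[] Q1=[] Q2=[P1,P2,P3]
t=35-40: P1@Q2 runs 5, rem=0, completes. Q0=[] Q1=[] Q2=[P2,P3]
t=40-45: P2@Q2 runs 5, rem=0, completes. Q0=[] Q1=[] Q2=[P3]
t=45-52: P3@Q2 runs 7, rem=0, completes. Q0=[] Q1=[] Q2=[]

Answer: P4,P5,P1,P2,P3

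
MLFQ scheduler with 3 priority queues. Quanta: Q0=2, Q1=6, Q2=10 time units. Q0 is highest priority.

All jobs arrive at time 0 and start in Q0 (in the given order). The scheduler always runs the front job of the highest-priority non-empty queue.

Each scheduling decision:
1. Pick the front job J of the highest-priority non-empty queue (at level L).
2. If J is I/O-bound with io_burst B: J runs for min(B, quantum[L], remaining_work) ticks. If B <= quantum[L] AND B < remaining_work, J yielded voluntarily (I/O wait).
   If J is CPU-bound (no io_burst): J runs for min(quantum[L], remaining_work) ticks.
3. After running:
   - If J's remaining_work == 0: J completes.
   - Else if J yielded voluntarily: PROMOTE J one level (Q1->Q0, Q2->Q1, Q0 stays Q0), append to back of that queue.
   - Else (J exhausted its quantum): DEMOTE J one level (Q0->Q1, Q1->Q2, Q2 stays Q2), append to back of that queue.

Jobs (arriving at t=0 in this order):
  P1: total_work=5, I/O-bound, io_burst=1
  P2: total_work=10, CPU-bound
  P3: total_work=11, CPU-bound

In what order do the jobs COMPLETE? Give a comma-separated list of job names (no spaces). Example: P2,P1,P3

t=0-1: P1@Q0 runs 1, rem=4, I/O yield, promote→Q0. Q0=[P2,P3,P1] Q1=[] Q2=[]
t=1-3: P2@Q0 runs 2, rem=8, quantum used, demote→Q1. Q0=[P3,P1] Q1=[P2] Q2=[]
t=3-5: P3@Q0 runs 2, rem=9, quantum used, demote→Q1. Q0=[P1] Q1=[P2,P3] Q2=[]
t=5-6: P1@Q0 runs 1, rem=3, I/O yield, promote→Q0. Q0=[P1] Q1=[P2,P3] Q2=[]
t=6-7: P1@Q0 runs 1, rem=2, I/O yield, promote→Q0. Q0=[P1] Q1=[P2,P3] Q2=[]
t=7-8: P1@Q0 runs 1, rem=1, I/O yield, promote→Q0. Q0=[P1] Q1=[P2,P3] Q2=[]
t=8-9: P1@Q0 runs 1, rem=0, completes. Q0=[] Q1=[P2,P3] Q2=[]
t=9-15: P2@Q1 runs 6, rem=2, quantum used, demote→Q2. Q0=[] Q1=[P3] Q2=[P2]
t=15-21: P3@Q1 runs 6, rem=3, quantum used, demote→Q2. Q0=[] Q1=[] Q2=[P2,P3]
t=21-23: P2@Q2 runs 2, rem=0, completes. Q0=[] Q1=[] Q2=[P3]
t=23-26: P3@Q2 runs 3, rem=0, completes. Q0=[] Q1=[] Q2=[]

Answer: P1,P2,P3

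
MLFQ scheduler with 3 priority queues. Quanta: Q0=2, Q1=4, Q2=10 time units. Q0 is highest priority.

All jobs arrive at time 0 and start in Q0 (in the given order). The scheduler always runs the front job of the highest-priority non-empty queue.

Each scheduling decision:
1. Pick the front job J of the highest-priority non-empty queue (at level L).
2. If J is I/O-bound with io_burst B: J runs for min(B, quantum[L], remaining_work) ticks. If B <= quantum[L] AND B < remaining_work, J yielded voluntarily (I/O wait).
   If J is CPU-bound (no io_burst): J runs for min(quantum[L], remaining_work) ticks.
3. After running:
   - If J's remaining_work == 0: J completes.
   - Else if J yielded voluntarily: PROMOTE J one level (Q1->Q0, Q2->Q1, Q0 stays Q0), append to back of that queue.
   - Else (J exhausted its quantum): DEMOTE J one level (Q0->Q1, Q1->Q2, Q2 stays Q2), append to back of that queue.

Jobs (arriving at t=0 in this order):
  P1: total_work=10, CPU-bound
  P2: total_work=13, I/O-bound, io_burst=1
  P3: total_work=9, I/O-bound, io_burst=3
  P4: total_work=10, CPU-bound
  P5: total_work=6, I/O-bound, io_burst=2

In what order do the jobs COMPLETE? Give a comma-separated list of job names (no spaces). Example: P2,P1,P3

t=0-2: P1@Q0 runs 2, rem=8, quantum used, demote→Q1. Q0=[P2,P3,P4,P5] Q1=[P1] Q2=[]
t=2-3: P2@Q0 runs 1, rem=12, I/O yield, promote→Q0. Q0=[P3,P4,P5,P2] Q1=[P1] Q2=[]
t=3-5: P3@Q0 runs 2, rem=7, quantum used, demote→Q1. Q0=[P4,P5,P2] Q1=[P1,P3] Q2=[]
t=5-7: P4@Q0 runs 2, rem=8, quantum used, demote→Q1. Q0=[P5,P2] Q1=[P1,P3,P4] Q2=[]
t=7-9: P5@Q0 runs 2, rem=4, I/O yield, promote→Q0. Q0=[P2,P5] Q1=[P1,P3,P4] Q2=[]
t=9-10: P2@Q0 runs 1, rem=11, I/O yield, promote→Q0. Q0=[P5,P2] Q1=[P1,P3,P4] Q2=[]
t=10-12: P5@Q0 runs 2, rem=2, I/O yield, promote→Q0. Q0=[P2,P5] Q1=[P1,P3,P4] Q2=[]
t=12-13: P2@Q0 runs 1, rem=10, I/O yield, promote→Q0. Q0=[P5,P2] Q1=[P1,P3,P4] Q2=[]
t=13-15: P5@Q0 runs 2, rem=0, completes. Q0=[P2] Q1=[P1,P3,P4] Q2=[]
t=15-16: P2@Q0 runs 1, rem=9, I/O yield, promote→Q0. Q0=[P2] Q1=[P1,P3,P4] Q2=[]
t=16-17: P2@Q0 runs 1, rem=8, I/O yield, promote→Q0. Q0=[P2] Q1=[P1,P3,P4] Q2=[]
t=17-18: P2@Q0 runs 1, rem=7, I/O yield, promote→Q0. Q0=[P2] Q1=[P1,P3,P4] Q2=[]
t=18-19: P2@Q0 runs 1, rem=6, I/O yield, promote→Q0. Q0=[P2] Q1=[P1,P3,P4] Q2=[]
t=19-20: P2@Q0 runs 1, rem=5, I/O yield, promote→Q0. Q0=[P2] Q1=[P1,P3,P4] Q2=[]
t=20-21: P2@Q0 runs 1, rem=4, I/O yield, promote→Q0. Q0=[P2] Q1=[P1,P3,P4] Q2=[]
t=21-22: P2@Q0 runs 1, rem=3, I/O yield, promote→Q0. Q0=[P2] Q1=[P1,P3,P4] Q2=[]
t=22-23: P2@Q0 runs 1, rem=2, I/O yield, promote→Q0. Q0=[P2] Q1=[P1,P3,P4] Q2=[]
t=23-24: P2@Q0 runs 1, rem=1, I/O yield, promote→Q0. Q0=[P2] Q1=[P1,P3,P4] Q2=[]
t=24-25: P2@Q0 runs 1, rem=0, completes. Q0=[] Q1=[P1,P3,P4] Q2=[]
t=25-29: P1@Q1 runs 4, rem=4, quantum used, demote→Q2. Q0=[] Q1=[P3,P4] Q2=[P1]
t=29-32: P3@Q1 runs 3, rem=4, I/O yield, promote→Q0. Q0=[P3] Q1=[P4] Q2=[P1]
t=32-34: P3@Q0 runs 2, rem=2, quantum used, demote→Q1. Q0=[] Q1=[P4,P3] Q2=[P1]
t=34-38: P4@Q1 runs 4, rem=4, quantum used, demote→Q2. Q0=[] Q1=[P3] Q2=[P1,P4]
t=38-40: P3@Q1 runs 2, rem=0, completes. Q0=[] Q1=[] Q2=[P1,P4]
t=40-44: P1@Q2 runs 4, rem=0, completes. Q0=[] Q1=[] Q2=[P4]
t=44-48: P4@Q2 runs 4, rem=0, completes. Q0=[] Q1=[] Q2=[]

Answer: P5,P2,P3,P1,P4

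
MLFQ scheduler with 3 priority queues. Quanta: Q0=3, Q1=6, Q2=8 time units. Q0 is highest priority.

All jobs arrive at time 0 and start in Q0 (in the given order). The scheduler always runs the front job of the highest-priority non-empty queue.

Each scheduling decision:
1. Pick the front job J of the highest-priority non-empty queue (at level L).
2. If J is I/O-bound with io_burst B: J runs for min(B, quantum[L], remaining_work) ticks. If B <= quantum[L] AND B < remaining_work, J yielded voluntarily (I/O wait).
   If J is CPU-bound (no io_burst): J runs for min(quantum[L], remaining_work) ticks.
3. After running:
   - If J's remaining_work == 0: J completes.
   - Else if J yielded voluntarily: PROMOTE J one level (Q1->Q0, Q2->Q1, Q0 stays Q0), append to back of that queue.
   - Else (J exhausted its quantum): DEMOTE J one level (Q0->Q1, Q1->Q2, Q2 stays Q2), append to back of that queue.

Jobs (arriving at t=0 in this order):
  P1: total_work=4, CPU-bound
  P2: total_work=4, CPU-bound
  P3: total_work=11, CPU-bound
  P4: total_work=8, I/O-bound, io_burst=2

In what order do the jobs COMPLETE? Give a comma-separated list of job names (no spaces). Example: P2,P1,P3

Answer: P4,P1,P2,P3

Derivation:
t=0-3: P1@Q0 runs 3, rem=1, quantum used, demote→Q1. Q0=[P2,P3,P4] Q1=[P1] Q2=[]
t=3-6: P2@Q0 runs 3, rem=1, quantum used, demote→Q1. Q0=[P3,P4] Q1=[P1,P2] Q2=[]
t=6-9: P3@Q0 runs 3, rem=8, quantum used, demote→Q1. Q0=[P4] Q1=[P1,P2,P3] Q2=[]
t=9-11: P4@Q0 runs 2, rem=6, I/O yield, promote→Q0. Q0=[P4] Q1=[P1,P2,P3] Q2=[]
t=11-13: P4@Q0 runs 2, rem=4, I/O yield, promote→Q0. Q0=[P4] Q1=[P1,P2,P3] Q2=[]
t=13-15: P4@Q0 runs 2, rem=2, I/O yield, promote→Q0. Q0=[P4] Q1=[P1,P2,P3] Q2=[]
t=15-17: P4@Q0 runs 2, rem=0, completes. Q0=[] Q1=[P1,P2,P3] Q2=[]
t=17-18: P1@Q1 runs 1, rem=0, completes. Q0=[] Q1=[P2,P3] Q2=[]
t=18-19: P2@Q1 runs 1, rem=0, completes. Q0=[] Q1=[P3] Q2=[]
t=19-25: P3@Q1 runs 6, rem=2, quantum used, demote→Q2. Q0=[] Q1=[] Q2=[P3]
t=25-27: P3@Q2 runs 2, rem=0, completes. Q0=[] Q1=[] Q2=[]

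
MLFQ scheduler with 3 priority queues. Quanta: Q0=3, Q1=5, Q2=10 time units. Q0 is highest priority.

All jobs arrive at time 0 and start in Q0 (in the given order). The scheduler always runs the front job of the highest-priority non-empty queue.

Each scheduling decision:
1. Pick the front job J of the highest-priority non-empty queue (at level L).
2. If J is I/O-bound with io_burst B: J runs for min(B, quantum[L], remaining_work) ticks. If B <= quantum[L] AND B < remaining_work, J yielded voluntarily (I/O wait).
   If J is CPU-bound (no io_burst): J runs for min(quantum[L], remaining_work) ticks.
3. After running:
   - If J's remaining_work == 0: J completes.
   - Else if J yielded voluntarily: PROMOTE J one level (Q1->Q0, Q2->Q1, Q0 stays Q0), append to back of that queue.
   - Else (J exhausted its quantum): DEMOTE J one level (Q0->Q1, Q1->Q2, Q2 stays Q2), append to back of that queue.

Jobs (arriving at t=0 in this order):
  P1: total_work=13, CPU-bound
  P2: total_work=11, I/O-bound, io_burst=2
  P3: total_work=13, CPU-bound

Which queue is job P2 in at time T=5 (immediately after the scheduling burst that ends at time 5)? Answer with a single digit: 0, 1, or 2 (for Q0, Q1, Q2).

Answer: 0

Derivation:
t=0-3: P1@Q0 runs 3, rem=10, quantum used, demote→Q1. Q0=[P2,P3] Q1=[P1] Q2=[]
t=3-5: P2@Q0 runs 2, rem=9, I/O yield, promote→Q0. Q0=[P3,P2] Q1=[P1] Q2=[]
t=5-8: P3@Q0 runs 3, rem=10, quantum used, demote→Q1. Q0=[P2] Q1=[P1,P3] Q2=[]
t=8-10: P2@Q0 runs 2, rem=7, I/O yield, promote→Q0. Q0=[P2] Q1=[P1,P3] Q2=[]
t=10-12: P2@Q0 runs 2, rem=5, I/O yield, promote→Q0. Q0=[P2] Q1=[P1,P3] Q2=[]
t=12-14: P2@Q0 runs 2, rem=3, I/O yield, promote→Q0. Q0=[P2] Q1=[P1,P3] Q2=[]
t=14-16: P2@Q0 runs 2, rem=1, I/O yield, promote→Q0. Q0=[P2] Q1=[P1,P3] Q2=[]
t=16-17: P2@Q0 runs 1, rem=0, completes. Q0=[] Q1=[P1,P3] Q2=[]
t=17-22: P1@Q1 runs 5, rem=5, quantum used, demote→Q2. Q0=[] Q1=[P3] Q2=[P1]
t=22-27: P3@Q1 runs 5, rem=5, quantum used, demote→Q2. Q0=[] Q1=[] Q2=[P1,P3]
t=27-32: P1@Q2 runs 5, rem=0, completes. Q0=[] Q1=[] Q2=[P3]
t=32-37: P3@Q2 runs 5, rem=0, completes. Q0=[] Q1=[] Q2=[]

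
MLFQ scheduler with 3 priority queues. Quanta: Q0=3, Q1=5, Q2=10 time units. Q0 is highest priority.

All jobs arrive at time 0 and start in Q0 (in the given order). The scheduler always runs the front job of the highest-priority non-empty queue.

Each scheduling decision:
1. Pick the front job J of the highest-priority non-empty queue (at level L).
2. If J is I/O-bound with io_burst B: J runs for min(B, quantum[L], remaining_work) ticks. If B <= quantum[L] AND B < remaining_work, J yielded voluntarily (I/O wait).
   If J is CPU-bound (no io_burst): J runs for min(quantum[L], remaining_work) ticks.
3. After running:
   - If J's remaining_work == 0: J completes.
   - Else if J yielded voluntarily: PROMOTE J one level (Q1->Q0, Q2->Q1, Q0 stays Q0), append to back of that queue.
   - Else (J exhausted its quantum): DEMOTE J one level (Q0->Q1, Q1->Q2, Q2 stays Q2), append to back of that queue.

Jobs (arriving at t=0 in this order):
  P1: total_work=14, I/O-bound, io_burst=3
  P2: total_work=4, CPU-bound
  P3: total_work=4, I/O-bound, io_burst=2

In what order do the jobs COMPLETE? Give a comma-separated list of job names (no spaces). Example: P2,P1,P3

t=0-3: P1@Q0 runs 3, rem=11, I/O yield, promote→Q0. Q0=[P2,P3,P1] Q1=[] Q2=[]
t=3-6: P2@Q0 runs 3, rem=1, quantum used, demote→Q1. Q0=[P3,P1] Q1=[P2] Q2=[]
t=6-8: P3@Q0 runs 2, rem=2, I/O yield, promote→Q0. Q0=[P1,P3] Q1=[P2] Q2=[]
t=8-11: P1@Q0 runs 3, rem=8, I/O yield, promote→Q0. Q0=[P3,P1] Q1=[P2] Q2=[]
t=11-13: P3@Q0 runs 2, rem=0, completes. Q0=[P1] Q1=[P2] Q2=[]
t=13-16: P1@Q0 runs 3, rem=5, I/O yield, promote→Q0. Q0=[P1] Q1=[P2] Q2=[]
t=16-19: P1@Q0 runs 3, rem=2, I/O yield, promote→Q0. Q0=[P1] Q1=[P2] Q2=[]
t=19-21: P1@Q0 runs 2, rem=0, completes. Q0=[] Q1=[P2] Q2=[]
t=21-22: P2@Q1 runs 1, rem=0, completes. Q0=[] Q1=[] Q2=[]

Answer: P3,P1,P2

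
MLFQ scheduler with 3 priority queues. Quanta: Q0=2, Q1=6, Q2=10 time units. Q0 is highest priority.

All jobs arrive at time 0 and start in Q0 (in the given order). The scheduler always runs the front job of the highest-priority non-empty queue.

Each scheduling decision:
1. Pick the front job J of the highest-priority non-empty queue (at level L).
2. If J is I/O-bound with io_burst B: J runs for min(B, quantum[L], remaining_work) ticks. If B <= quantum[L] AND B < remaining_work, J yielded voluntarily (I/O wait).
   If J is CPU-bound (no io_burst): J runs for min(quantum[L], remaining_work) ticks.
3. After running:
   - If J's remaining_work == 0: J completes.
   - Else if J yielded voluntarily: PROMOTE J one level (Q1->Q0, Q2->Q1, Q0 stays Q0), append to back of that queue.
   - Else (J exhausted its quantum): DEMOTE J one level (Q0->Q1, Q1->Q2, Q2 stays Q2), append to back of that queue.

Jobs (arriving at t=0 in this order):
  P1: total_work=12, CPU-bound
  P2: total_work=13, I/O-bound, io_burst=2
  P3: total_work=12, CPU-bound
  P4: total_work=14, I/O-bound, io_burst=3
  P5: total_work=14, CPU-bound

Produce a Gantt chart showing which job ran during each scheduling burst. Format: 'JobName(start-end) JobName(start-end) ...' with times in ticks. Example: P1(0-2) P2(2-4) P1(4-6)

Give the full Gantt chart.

Answer: P1(0-2) P2(2-4) P3(4-6) P4(6-8) P5(8-10) P2(10-12) P2(12-14) P2(14-16) P2(16-18) P2(18-20) P2(20-21) P1(21-27) P3(27-33) P4(33-36) P4(36-38) P5(38-44) P4(44-47) P4(47-49) P4(49-51) P1(51-55) P3(55-59) P5(59-65)

Derivation:
t=0-2: P1@Q0 runs 2, rem=10, quantum used, demote→Q1. Q0=[P2,P3,P4,P5] Q1=[P1] Q2=[]
t=2-4: P2@Q0 runs 2, rem=11, I/O yield, promote→Q0. Q0=[P3,P4,P5,P2] Q1=[P1] Q2=[]
t=4-6: P3@Q0 runs 2, rem=10, quantum used, demote→Q1. Q0=[P4,P5,P2] Q1=[P1,P3] Q2=[]
t=6-8: P4@Q0 runs 2, rem=12, quantum used, demote→Q1. Q0=[P5,P2] Q1=[P1,P3,P4] Q2=[]
t=8-10: P5@Q0 runs 2, rem=12, quantum used, demote→Q1. Q0=[P2] Q1=[P1,P3,P4,P5] Q2=[]
t=10-12: P2@Q0 runs 2, rem=9, I/O yield, promote→Q0. Q0=[P2] Q1=[P1,P3,P4,P5] Q2=[]
t=12-14: P2@Q0 runs 2, rem=7, I/O yield, promote→Q0. Q0=[P2] Q1=[P1,P3,P4,P5] Q2=[]
t=14-16: P2@Q0 runs 2, rem=5, I/O yield, promote→Q0. Q0=[P2] Q1=[P1,P3,P4,P5] Q2=[]
t=16-18: P2@Q0 runs 2, rem=3, I/O yield, promote→Q0. Q0=[P2] Q1=[P1,P3,P4,P5] Q2=[]
t=18-20: P2@Q0 runs 2, rem=1, I/O yield, promote→Q0. Q0=[P2] Q1=[P1,P3,P4,P5] Q2=[]
t=20-21: P2@Q0 runs 1, rem=0, completes. Q0=[] Q1=[P1,P3,P4,P5] Q2=[]
t=21-27: P1@Q1 runs 6, rem=4, quantum used, demote→Q2. Q0=[] Q1=[P3,P4,P5] Q2=[P1]
t=27-33: P3@Q1 runs 6, rem=4, quantum used, demote→Q2. Q0=[] Q1=[P4,P5] Q2=[P1,P3]
t=33-36: P4@Q1 runs 3, rem=9, I/O yield, promote→Q0. Q0=[P4] Q1=[P5] Q2=[P1,P3]
t=36-38: P4@Q0 runs 2, rem=7, quantum used, demote→Q1. Q0=[] Q1=[P5,P4] Q2=[P1,P3]
t=38-44: P5@Q1 runs 6, rem=6, quantum used, demote→Q2. Q0=[] Q1=[P4] Q2=[P1,P3,P5]
t=44-47: P4@Q1 runs 3, rem=4, I/O yield, promote→Q0. Q0=[P4] Q1=[] Q2=[P1,P3,P5]
t=47-49: P4@Q0 runs 2, rem=2, quantum used, demote→Q1. Q0=[] Q1=[P4] Q2=[P1,P3,P5]
t=49-51: P4@Q1 runs 2, rem=0, completes. Q0=[] Q1=[] Q2=[P1,P3,P5]
t=51-55: P1@Q2 runs 4, rem=0, completes. Q0=[] Q1=[] Q2=[P3,P5]
t=55-59: P3@Q2 runs 4, rem=0, completes. Q0=[] Q1=[] Q2=[P5]
t=59-65: P5@Q2 runs 6, rem=0, completes. Q0=[] Q1=[] Q2=[]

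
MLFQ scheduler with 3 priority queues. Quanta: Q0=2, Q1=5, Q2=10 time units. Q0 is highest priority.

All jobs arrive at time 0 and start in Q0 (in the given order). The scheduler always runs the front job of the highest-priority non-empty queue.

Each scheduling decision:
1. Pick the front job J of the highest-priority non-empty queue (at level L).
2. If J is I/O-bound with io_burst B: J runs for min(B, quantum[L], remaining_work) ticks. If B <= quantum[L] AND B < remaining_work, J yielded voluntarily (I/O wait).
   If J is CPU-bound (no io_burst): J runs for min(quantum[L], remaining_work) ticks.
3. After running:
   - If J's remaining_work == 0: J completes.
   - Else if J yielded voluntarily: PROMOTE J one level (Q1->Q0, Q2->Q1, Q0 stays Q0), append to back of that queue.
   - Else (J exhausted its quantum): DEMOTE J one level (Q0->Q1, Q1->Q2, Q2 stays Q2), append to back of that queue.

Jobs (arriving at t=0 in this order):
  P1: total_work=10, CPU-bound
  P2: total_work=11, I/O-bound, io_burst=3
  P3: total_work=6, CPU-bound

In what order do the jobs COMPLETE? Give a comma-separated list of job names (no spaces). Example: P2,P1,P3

Answer: P3,P2,P1

Derivation:
t=0-2: P1@Q0 runs 2, rem=8, quantum used, demote→Q1. Q0=[P2,P3] Q1=[P1] Q2=[]
t=2-4: P2@Q0 runs 2, rem=9, quantum used, demote→Q1. Q0=[P3] Q1=[P1,P2] Q2=[]
t=4-6: P3@Q0 runs 2, rem=4, quantum used, demote→Q1. Q0=[] Q1=[P1,P2,P3] Q2=[]
t=6-11: P1@Q1 runs 5, rem=3, quantum used, demote→Q2. Q0=[] Q1=[P2,P3] Q2=[P1]
t=11-14: P2@Q1 runs 3, rem=6, I/O yield, promote→Q0. Q0=[P2] Q1=[P3] Q2=[P1]
t=14-16: P2@Q0 runs 2, rem=4, quantum used, demote→Q1. Q0=[] Q1=[P3,P2] Q2=[P1]
t=16-20: P3@Q1 runs 4, rem=0, completes. Q0=[] Q1=[P2] Q2=[P1]
t=20-23: P2@Q1 runs 3, rem=1, I/O yield, promote→Q0. Q0=[P2] Q1=[] Q2=[P1]
t=23-24: P2@Q0 runs 1, rem=0, completes. Q0=[] Q1=[] Q2=[P1]
t=24-27: P1@Q2 runs 3, rem=0, completes. Q0=[] Q1=[] Q2=[]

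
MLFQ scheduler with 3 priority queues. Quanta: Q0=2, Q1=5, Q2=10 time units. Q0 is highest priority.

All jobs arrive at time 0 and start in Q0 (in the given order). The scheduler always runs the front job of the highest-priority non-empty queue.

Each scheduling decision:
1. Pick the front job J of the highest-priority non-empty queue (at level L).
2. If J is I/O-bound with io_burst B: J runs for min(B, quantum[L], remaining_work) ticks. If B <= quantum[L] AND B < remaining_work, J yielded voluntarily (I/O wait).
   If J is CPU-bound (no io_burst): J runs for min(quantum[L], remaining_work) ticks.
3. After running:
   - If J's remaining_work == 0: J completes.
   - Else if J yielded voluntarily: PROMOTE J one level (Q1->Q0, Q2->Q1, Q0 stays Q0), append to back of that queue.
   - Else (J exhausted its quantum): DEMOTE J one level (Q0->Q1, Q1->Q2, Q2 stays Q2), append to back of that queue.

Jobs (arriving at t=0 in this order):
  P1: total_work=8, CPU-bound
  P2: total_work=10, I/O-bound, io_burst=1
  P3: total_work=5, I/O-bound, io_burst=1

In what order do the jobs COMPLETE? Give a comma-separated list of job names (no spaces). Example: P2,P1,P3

Answer: P3,P2,P1

Derivation:
t=0-2: P1@Q0 runs 2, rem=6, quantum used, demote→Q1. Q0=[P2,P3] Q1=[P1] Q2=[]
t=2-3: P2@Q0 runs 1, rem=9, I/O yield, promote→Q0. Q0=[P3,P2] Q1=[P1] Q2=[]
t=3-4: P3@Q0 runs 1, rem=4, I/O yield, promote→Q0. Q0=[P2,P3] Q1=[P1] Q2=[]
t=4-5: P2@Q0 runs 1, rem=8, I/O yield, promote→Q0. Q0=[P3,P2] Q1=[P1] Q2=[]
t=5-6: P3@Q0 runs 1, rem=3, I/O yield, promote→Q0. Q0=[P2,P3] Q1=[P1] Q2=[]
t=6-7: P2@Q0 runs 1, rem=7, I/O yield, promote→Q0. Q0=[P3,P2] Q1=[P1] Q2=[]
t=7-8: P3@Q0 runs 1, rem=2, I/O yield, promote→Q0. Q0=[P2,P3] Q1=[P1] Q2=[]
t=8-9: P2@Q0 runs 1, rem=6, I/O yield, promote→Q0. Q0=[P3,P2] Q1=[P1] Q2=[]
t=9-10: P3@Q0 runs 1, rem=1, I/O yield, promote→Q0. Q0=[P2,P3] Q1=[P1] Q2=[]
t=10-11: P2@Q0 runs 1, rem=5, I/O yield, promote→Q0. Q0=[P3,P2] Q1=[P1] Q2=[]
t=11-12: P3@Q0 runs 1, rem=0, completes. Q0=[P2] Q1=[P1] Q2=[]
t=12-13: P2@Q0 runs 1, rem=4, I/O yield, promote→Q0. Q0=[P2] Q1=[P1] Q2=[]
t=13-14: P2@Q0 runs 1, rem=3, I/O yield, promote→Q0. Q0=[P2] Q1=[P1] Q2=[]
t=14-15: P2@Q0 runs 1, rem=2, I/O yield, promote→Q0. Q0=[P2] Q1=[P1] Q2=[]
t=15-16: P2@Q0 runs 1, rem=1, I/O yield, promote→Q0. Q0=[P2] Q1=[P1] Q2=[]
t=16-17: P2@Q0 runs 1, rem=0, completes. Q0=[] Q1=[P1] Q2=[]
t=17-22: P1@Q1 runs 5, rem=1, quantum used, demote→Q2. Q0=[] Q1=[] Q2=[P1]
t=22-23: P1@Q2 runs 1, rem=0, completes. Q0=[] Q1=[] Q2=[]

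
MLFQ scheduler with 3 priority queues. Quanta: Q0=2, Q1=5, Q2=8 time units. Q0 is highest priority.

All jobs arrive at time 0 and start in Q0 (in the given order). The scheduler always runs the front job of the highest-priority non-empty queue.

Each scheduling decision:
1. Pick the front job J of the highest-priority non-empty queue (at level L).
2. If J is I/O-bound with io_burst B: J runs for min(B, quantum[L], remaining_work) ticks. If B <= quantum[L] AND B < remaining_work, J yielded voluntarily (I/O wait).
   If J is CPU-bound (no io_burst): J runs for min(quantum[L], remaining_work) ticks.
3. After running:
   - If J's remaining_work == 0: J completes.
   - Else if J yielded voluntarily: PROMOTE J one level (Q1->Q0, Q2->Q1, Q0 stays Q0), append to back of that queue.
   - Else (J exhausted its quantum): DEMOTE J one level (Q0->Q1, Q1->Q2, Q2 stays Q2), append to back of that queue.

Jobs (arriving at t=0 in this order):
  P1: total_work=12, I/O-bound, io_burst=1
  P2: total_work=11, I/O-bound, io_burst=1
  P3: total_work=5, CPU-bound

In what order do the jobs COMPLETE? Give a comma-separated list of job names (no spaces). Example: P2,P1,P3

t=0-1: P1@Q0 runs 1, rem=11, I/O yield, promote→Q0. Q0=[P2,P3,P1] Q1=[] Q2=[]
t=1-2: P2@Q0 runs 1, rem=10, I/O yield, promote→Q0. Q0=[P3,P1,P2] Q1=[] Q2=[]
t=2-4: P3@Q0 runs 2, rem=3, quantum used, demote→Q1. Q0=[P1,P2] Q1=[P3] Q2=[]
t=4-5: P1@Q0 runs 1, rem=10, I/O yield, promote→Q0. Q0=[P2,P1] Q1=[P3] Q2=[]
t=5-6: P2@Q0 runs 1, rem=9, I/O yield, promote→Q0. Q0=[P1,P2] Q1=[P3] Q2=[]
t=6-7: P1@Q0 runs 1, rem=9, I/O yield, promote→Q0. Q0=[P2,P1] Q1=[P3] Q2=[]
t=7-8: P2@Q0 runs 1, rem=8, I/O yield, promote→Q0. Q0=[P1,P2] Q1=[P3] Q2=[]
t=8-9: P1@Q0 runs 1, rem=8, I/O yield, promote→Q0. Q0=[P2,P1] Q1=[P3] Q2=[]
t=9-10: P2@Q0 runs 1, rem=7, I/O yield, promote→Q0. Q0=[P1,P2] Q1=[P3] Q2=[]
t=10-11: P1@Q0 runs 1, rem=7, I/O yield, promote→Q0. Q0=[P2,P1] Q1=[P3] Q2=[]
t=11-12: P2@Q0 runs 1, rem=6, I/O yield, promote→Q0. Q0=[P1,P2] Q1=[P3] Q2=[]
t=12-13: P1@Q0 runs 1, rem=6, I/O yield, promote→Q0. Q0=[P2,P1] Q1=[P3] Q2=[]
t=13-14: P2@Q0 runs 1, rem=5, I/O yield, promote→Q0. Q0=[P1,P2] Q1=[P3] Q2=[]
t=14-15: P1@Q0 runs 1, rem=5, I/O yield, promote→Q0. Q0=[P2,P1] Q1=[P3] Q2=[]
t=15-16: P2@Q0 runs 1, rem=4, I/O yield, promote→Q0. Q0=[P1,P2] Q1=[P3] Q2=[]
t=16-17: P1@Q0 runs 1, rem=4, I/O yield, promote→Q0. Q0=[P2,P1] Q1=[P3] Q2=[]
t=17-18: P2@Q0 runs 1, rem=3, I/O yield, promote→Q0. Q0=[P1,P2] Q1=[P3] Q2=[]
t=18-19: P1@Q0 runs 1, rem=3, I/O yield, promote→Q0. Q0=[P2,P1] Q1=[P3] Q2=[]
t=19-20: P2@Q0 runs 1, rem=2, I/O yield, promote→Q0. Q0=[P1,P2] Q1=[P3] Q2=[]
t=20-21: P1@Q0 runs 1, rem=2, I/O yield, promote→Q0. Q0=[P2,P1] Q1=[P3] Q2=[]
t=21-22: P2@Q0 runs 1, rem=1, I/O yield, promote→Q0. Q0=[P1,P2] Q1=[P3] Q2=[]
t=22-23: P1@Q0 runs 1, rem=1, I/O yield, promote→Q0. Q0=[P2,P1] Q1=[P3] Q2=[]
t=23-24: P2@Q0 runs 1, rem=0, completes. Q0=[P1] Q1=[P3] Q2=[]
t=24-25: P1@Q0 runs 1, rem=0, completes. Q0=[] Q1=[P3] Q2=[]
t=25-28: P3@Q1 runs 3, rem=0, completes. Q0=[] Q1=[] Q2=[]

Answer: P2,P1,P3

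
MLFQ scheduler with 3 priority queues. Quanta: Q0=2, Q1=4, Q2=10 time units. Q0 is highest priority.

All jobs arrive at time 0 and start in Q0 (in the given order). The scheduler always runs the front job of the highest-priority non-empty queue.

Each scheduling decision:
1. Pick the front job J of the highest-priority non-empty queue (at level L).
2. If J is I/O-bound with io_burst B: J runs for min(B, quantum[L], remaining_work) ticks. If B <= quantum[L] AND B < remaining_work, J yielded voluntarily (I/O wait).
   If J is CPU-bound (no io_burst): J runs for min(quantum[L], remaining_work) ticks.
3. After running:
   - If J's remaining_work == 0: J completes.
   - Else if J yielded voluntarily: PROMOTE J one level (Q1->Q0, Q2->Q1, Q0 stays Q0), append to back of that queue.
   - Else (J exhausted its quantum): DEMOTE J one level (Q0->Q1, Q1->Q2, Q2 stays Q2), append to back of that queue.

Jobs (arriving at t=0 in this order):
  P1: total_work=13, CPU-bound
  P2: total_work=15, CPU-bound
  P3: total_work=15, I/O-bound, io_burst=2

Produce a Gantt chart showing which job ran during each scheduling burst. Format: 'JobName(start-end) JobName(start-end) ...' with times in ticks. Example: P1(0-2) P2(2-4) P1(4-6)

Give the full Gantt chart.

t=0-2: P1@Q0 runs 2, rem=11, quantum used, demote→Q1. Q0=[P2,P3] Q1=[P1] Q2=[]
t=2-4: P2@Q0 runs 2, rem=13, quantum used, demote→Q1. Q0=[P3] Q1=[P1,P2] Q2=[]
t=4-6: P3@Q0 runs 2, rem=13, I/O yield, promote→Q0. Q0=[P3] Q1=[P1,P2] Q2=[]
t=6-8: P3@Q0 runs 2, rem=11, I/O yield, promote→Q0. Q0=[P3] Q1=[P1,P2] Q2=[]
t=8-10: P3@Q0 runs 2, rem=9, I/O yield, promote→Q0. Q0=[P3] Q1=[P1,P2] Q2=[]
t=10-12: P3@Q0 runs 2, rem=7, I/O yield, promote→Q0. Q0=[P3] Q1=[P1,P2] Q2=[]
t=12-14: P3@Q0 runs 2, rem=5, I/O yield, promote→Q0. Q0=[P3] Q1=[P1,P2] Q2=[]
t=14-16: P3@Q0 runs 2, rem=3, I/O yield, promote→Q0. Q0=[P3] Q1=[P1,P2] Q2=[]
t=16-18: P3@Q0 runs 2, rem=1, I/O yield, promote→Q0. Q0=[P3] Q1=[P1,P2] Q2=[]
t=18-19: P3@Q0 runs 1, rem=0, completes. Q0=[] Q1=[P1,P2] Q2=[]
t=19-23: P1@Q1 runs 4, rem=7, quantum used, demote→Q2. Q0=[] Q1=[P2] Q2=[P1]
t=23-27: P2@Q1 runs 4, rem=9, quantum used, demote→Q2. Q0=[] Q1=[] Q2=[P1,P2]
t=27-34: P1@Q2 runs 7, rem=0, completes. Q0=[] Q1=[] Q2=[P2]
t=34-43: P2@Q2 runs 9, rem=0, completes. Q0=[] Q1=[] Q2=[]

Answer: P1(0-2) P2(2-4) P3(4-6) P3(6-8) P3(8-10) P3(10-12) P3(12-14) P3(14-16) P3(16-18) P3(18-19) P1(19-23) P2(23-27) P1(27-34) P2(34-43)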